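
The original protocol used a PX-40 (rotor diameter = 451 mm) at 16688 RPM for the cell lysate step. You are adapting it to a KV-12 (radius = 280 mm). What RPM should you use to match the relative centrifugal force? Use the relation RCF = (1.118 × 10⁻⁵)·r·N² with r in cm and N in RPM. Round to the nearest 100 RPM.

Original rotor: r = 451 mm / 2 = 225.5 mm = 22.55 cm
RCF_original = 1.118 × 10⁻⁵ × 22.55 × (16688)² = 1.118 × 10⁻⁵ × 22.55 × 278,489,344 ≈ 70,209.7 × g
Your rotor: r = 280 mm = 28.0 cm
70,209.7 = 1.118 × 10⁻⁵ × 28 × N²
N² = 70,209.7 / (31.304 × 10⁻⁵) = 224,283,478
N ≈ √224,283,478 ≈ 14,976.1

≈ 15000 RPM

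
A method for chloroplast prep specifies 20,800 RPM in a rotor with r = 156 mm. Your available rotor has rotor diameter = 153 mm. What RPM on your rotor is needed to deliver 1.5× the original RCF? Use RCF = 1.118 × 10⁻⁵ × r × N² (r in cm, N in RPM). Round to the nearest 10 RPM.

36380 RPM

Original rotor: r = 156 mm = 15.6 cm
RCF_original = 1.118 × 10⁻⁵ × 15.6 × (20800)² = 1.118 × 10⁻⁵ × 15.6 × 432,640,000 ≈ 75,455.9 × g
Target RCF = 1.5 × 75,455.9 ≈ 113,183.8 × g
Your rotor: r = 153 mm / 2 = 76.5 mm = 7.65 cm
113,183.8 = 1.118 × 10⁻⁵ × 7.65 × N²
N² = 113,183.8 / (8.5527 × 10⁻⁵) = 1,323,369,228
N ≈ √1,323,369,228 ≈ 36,378.1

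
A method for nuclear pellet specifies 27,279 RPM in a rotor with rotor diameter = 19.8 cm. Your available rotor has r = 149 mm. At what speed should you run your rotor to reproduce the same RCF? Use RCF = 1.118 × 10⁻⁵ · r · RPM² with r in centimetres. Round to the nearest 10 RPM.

Original rotor: r = 19.8 / 2 = 9.9 cm
RCF_original = 1.118 × 10⁻⁵ × 9.9 × (27279)² = 1.118 × 10⁻⁵ × 9.9 × 744,143,841 ≈ 82,363.3 × g
Your rotor: r = 149 mm = 14.9 cm
82,363.3 = 1.118 × 10⁻⁵ × 14.9 × N²
N² = 82,363.3 / (16.6582 × 10⁻⁵) = 494,430,971
N ≈ √494,430,971 ≈ 22,235.8

22240 RPM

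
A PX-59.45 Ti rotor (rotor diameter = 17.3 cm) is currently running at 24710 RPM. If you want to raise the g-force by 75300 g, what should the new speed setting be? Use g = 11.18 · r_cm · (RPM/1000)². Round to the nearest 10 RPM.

r = 17.3 / 2 = 8.65 cm
Current RCF = 11.18 × 8.65 × (24.71)² = 11.18 × 8.65 × 610.5841 ≈ 59,047.8 × g
Target RCF = 59,047.8 + 75,300 = 134,347.8 × g
(N/1000)² = 134,347.8 / 96.707 = 1389.225
N = 1000 × √1389.225 ≈ 37,272.3

37270 RPM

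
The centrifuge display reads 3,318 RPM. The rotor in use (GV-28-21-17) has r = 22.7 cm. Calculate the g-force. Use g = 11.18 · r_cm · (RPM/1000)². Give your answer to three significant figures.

RCF = 11.18 × r × (N/1000)²
RCF = 11.18 × 22.7 × (3.318)² = 11.18 × 22.7 × 11.009124 ≈ 2,794 × g

2790 ×g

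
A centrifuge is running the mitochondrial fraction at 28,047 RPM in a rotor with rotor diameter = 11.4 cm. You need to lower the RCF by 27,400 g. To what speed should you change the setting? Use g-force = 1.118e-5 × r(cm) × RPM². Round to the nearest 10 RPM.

N₂ ≈ 18890 RPM

r = 11.4 / 2 = 5.7 cm
Current RCF = 1.118 × 10⁻⁵ × 5.7 × (28047)² = 1.118 × 10⁻⁵ × 5.7 × 786,634,209 ≈ 50,129.1 × g
Target RCF = 50,129.1 − 27,400 = 22,729.1 × g
N² = 22,729.1 / (6.3726 × 10⁻⁵) = 356,669,177
N ≈ √356,669,177 ≈ 18,885.7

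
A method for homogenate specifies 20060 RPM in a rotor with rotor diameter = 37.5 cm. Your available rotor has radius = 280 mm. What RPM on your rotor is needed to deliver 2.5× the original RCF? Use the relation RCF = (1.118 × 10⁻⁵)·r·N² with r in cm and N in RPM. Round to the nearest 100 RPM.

Original rotor: r = 37.5 / 2 = 18.75 cm
RCF = 1.118 × 10⁻⁵ × r × N²
RCF_original = 1.118 × 10⁻⁵ × 18.75 × (20060)² = 1.118 × 10⁻⁵ × 18.75 × 402,403,600 ≈ 84,353.9 × g
Target RCF = 2.5 × 84,353.9 ≈ 210,884.8 × g
Your rotor: r = 280 mm = 28.0 cm
210,884.8 = 1.118 × 10⁻⁵ × 28 × N²
N² = 210,884.8 / (31.304 × 10⁻⁵) = 673,667,263
N ≈ √673,667,263 ≈ 25,955.1

26000 RPM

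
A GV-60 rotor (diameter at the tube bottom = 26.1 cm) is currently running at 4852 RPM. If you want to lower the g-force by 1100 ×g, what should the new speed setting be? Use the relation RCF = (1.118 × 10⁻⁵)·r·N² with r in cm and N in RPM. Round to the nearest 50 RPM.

r = 26.1 / 2 = 13.05 cm
Current RCF = 1.118 × 10⁻⁵ × 13.05 × (4852)² = 1.118 × 10⁻⁵ × 13.05 × 23,541,904 ≈ 3,434.7 × g
Target RCF = 3,434.7 − 1,100 = 2,334.7 × g
N² = 2,334.7 / (14.5899 × 10⁻⁵) = 16,002,166
N ≈ √16,002,166 ≈ 4,000.3

N₂ ≈ 4000 RPM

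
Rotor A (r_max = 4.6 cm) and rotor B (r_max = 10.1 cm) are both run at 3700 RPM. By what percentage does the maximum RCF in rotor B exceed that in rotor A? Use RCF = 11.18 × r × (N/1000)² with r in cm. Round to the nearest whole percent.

120%

At equal RPM, RCF scales linearly with r: ratio = 10.1 / 4.6 = 2.1957.
So rotor B delivers 119.6% more g-force.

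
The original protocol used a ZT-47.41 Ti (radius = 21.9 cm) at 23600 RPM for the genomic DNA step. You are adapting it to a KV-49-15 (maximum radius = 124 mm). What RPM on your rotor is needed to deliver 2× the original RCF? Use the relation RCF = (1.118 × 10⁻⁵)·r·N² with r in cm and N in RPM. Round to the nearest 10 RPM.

RCF_original = 1.118 × 10⁻⁵ × 21.9 × (23600)² = 1.118 × 10⁻⁵ × 21.9 × 556,960,000 ≈ 136,367.2 × g
Target RCF = 2 × 136,367.2 ≈ 272,734.4 × g
Your rotor: r = 124 mm = 12.4 cm
272,734.4 = 1.118 × 10⁻⁵ × 12.4 × N²
N² = 272,734.4 / (13.8632 × 10⁻⁵) = 1,967,326,447
N ≈ √1,967,326,447 ≈ 44,354.6

≈ 44350 RPM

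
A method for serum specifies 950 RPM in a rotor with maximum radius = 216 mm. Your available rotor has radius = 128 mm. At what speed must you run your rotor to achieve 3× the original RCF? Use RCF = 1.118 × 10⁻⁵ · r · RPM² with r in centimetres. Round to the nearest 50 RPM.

≈ 2150 RPM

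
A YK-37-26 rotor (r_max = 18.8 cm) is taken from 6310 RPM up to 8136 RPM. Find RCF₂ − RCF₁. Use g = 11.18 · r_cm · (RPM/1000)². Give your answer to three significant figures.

RCF₁ = 11.18 × 18.8 × (6.31)² = 11.18 × 18.8 × 39.8161 ≈ 8,368.7 × g
RCF₂ = 11.18 × 18.8 × (8.136)² = 11.18 × 18.8 × 66.194496 ≈ 13,913 × g
Increase = 13,913 − 8,368.7 = 5,544.3

5540 x g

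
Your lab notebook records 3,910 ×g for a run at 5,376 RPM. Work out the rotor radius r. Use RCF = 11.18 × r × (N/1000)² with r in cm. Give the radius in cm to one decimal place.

12.1 cm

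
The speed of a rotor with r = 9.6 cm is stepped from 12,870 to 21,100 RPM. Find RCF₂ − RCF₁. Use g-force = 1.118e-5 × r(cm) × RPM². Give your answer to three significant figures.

30000 ×g

RCF₁ = 1.118 × 10⁻⁵ × 9.6 × (12870)² = 1.118 × 10⁻⁵ × 9.6 × 165,636,900 ≈ 17,777.5 × g
RCF₂ = 1.118 × 10⁻⁵ × 9.6 × (21100)² = 1.118 × 10⁻⁵ × 9.6 × 445,210,000 ≈ 47,783.5 × g
Increase = 47,783.5 − 17,777.5 = 30,006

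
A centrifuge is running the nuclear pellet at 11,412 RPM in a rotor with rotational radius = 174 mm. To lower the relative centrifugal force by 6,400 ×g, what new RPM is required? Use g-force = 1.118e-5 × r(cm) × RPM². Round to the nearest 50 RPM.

≈ 9850 RPM

r = 174 mm = 17.4 cm
Current RCF = 1.118 × 10⁻⁵ × 17.4 × (11412)² = 1.118 × 10⁻⁵ × 17.4 × 130,233,744 ≈ 25,334.6 × g
Target RCF = 25,334.6 − 6,400 = 18,934.6 × g
N² = 18,934.6 / (19.4532 × 10⁻⁵) = 97,334,115
N ≈ √97,334,115 ≈ 9,865.8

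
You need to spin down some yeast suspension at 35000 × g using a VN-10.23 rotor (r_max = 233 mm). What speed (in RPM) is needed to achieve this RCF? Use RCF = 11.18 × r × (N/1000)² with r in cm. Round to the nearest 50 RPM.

≈ 11600 RPM

r = 233 mm = 23.3 cm
35,000 = 11.18 × 23.3 × (N/1000)²
(N/1000)² = 35,000 / 260.494 = 134.3601
N = 1000 × √134.3601 ≈ 11,591.4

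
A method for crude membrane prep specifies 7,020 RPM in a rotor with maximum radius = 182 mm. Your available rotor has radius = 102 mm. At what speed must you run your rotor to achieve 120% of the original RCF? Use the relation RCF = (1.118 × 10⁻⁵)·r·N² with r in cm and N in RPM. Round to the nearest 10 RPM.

Original rotor: r = 182 mm = 18.2 cm
RCF_original = 1.118 × 10⁻⁵ × 18.2 × (7020)² = 1.118 × 10⁻⁵ × 18.2 × 49,280,400 ≈ 10,027.4 × g
Target RCF = 1.2 × 10,027.4 ≈ 12,032.9 × g
Your rotor: r = 102 mm = 10.2 cm
12,032.9 = 1.118 × 10⁻⁵ × 10.2 × N²
N² = 12,032.9 / (11.4036 × 10⁻⁵) = 105,518,433
N ≈ √105,518,433 ≈ 10,272.2

≈ 10270 RPM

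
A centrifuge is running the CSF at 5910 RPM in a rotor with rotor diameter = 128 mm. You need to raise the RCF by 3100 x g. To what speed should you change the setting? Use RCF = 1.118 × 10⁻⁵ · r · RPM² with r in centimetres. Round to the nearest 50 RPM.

r = 128 mm / 2 = 64 mm = 6.4 cm
Current RCF = 1.118 × 10⁻⁵ × 6.4 × (5910)² = 1.118 × 10⁻⁵ × 6.4 × 34,928,100 ≈ 2,499.2 × g
Target RCF = 2,499.2 + 3,100 = 5,599.2 × g
N² = 5,599.2 / (7.1552 × 10⁻⁵) = 78,253,578
N ≈ √78,253,578 ≈ 8,846.1

8850 RPM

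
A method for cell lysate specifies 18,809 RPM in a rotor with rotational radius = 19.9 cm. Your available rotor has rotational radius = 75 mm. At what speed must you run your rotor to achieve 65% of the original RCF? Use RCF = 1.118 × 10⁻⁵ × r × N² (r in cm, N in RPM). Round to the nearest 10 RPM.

24700 RPM

RCF = 1.118 × 10⁻⁵ × r × N²
RCF_original = 1.118 × 10⁻⁵ × 19.9 × (18809)² = 1.118 × 10⁻⁵ × 19.9 × 353,778,481 ≈ 78,709.3 × g
Target RCF = 0.65 × 78,709.3 ≈ 51,161 × g
Your rotor: r = 75 mm = 7.5 cm
51,161 = 1.118 × 10⁻⁵ × 7.5 × N²
N² = 51,161 / (8.385 × 10⁻⁵) = 610,149,076
N ≈ √610,149,076 ≈ 24,701.2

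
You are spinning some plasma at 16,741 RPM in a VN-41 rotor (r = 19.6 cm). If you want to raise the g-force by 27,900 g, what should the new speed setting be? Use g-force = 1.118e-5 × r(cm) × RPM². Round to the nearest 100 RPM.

≈ 20200 RPM

Current RCF = 1.118 × 10⁻⁵ × 19.6 × (16741)² = 1.118 × 10⁻⁵ × 19.6 × 280,261,081 ≈ 61,413.1 × g
Target RCF = 61,413.1 + 27,900 = 89,313.1 × g
N² = 89,313.1 / (21.9128 × 10⁻⁵) = 407,584,152
N ≈ √407,584,152 ≈ 20,188.7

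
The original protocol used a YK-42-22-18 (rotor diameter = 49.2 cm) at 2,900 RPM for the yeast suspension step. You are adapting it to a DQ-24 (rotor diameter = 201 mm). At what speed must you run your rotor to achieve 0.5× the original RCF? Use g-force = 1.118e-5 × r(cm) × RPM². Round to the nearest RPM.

Original rotor: r = 49.2 / 2 = 24.6 cm
RCF = 1.118 × 10⁻⁵ × r × N²
RCF_original = 1.118 × 10⁻⁵ × 24.6 × (2900)² = 1.118 × 10⁻⁵ × 24.6 × 8,410,000 ≈ 2,313 × g
Target RCF = 0.5 × 2,313 ≈ 1,156.5 × g
Your rotor: r = 201 mm / 2 = 100.5 mm = 10.05 cm
1,156.5 = 1.118 × 10⁻⁵ × 10.05 × N²
N² = 1,156.5 / (11.2359 × 10⁻⁵) = 10,292,900
N ≈ √10,292,900 ≈ 3,208.3

≈ 3208 RPM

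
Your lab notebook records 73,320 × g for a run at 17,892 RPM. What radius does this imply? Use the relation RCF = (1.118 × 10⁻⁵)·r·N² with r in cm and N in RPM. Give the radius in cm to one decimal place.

RCF = 1.118 × 10⁻⁵ × r × N²
73320 = 1.118 × 10⁻⁵ × r × (17892)²
r = 73320 / (1.118 × 10⁻⁵ × 320,123,664) = 73320 / 3578.983 ≈ 20.486 cm

20.5 cm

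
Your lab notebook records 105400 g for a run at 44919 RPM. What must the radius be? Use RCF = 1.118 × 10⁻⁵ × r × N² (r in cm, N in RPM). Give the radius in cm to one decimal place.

105400 = 1.118 × 10⁻⁵ × r × (44919)²
r = 105400 / (1.118 × 10⁻⁵ × 2,017,716,561) = 105400 / 22558.07 ≈ 4.672 cm

r ≈ 4.7 cm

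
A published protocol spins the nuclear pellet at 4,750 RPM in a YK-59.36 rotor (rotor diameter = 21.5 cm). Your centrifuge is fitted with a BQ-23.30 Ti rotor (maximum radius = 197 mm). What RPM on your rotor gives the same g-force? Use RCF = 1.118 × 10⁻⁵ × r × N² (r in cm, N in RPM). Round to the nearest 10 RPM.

3510 RPM

Original rotor: r = 21.5 / 2 = 10.75 cm
RCF = 1.118 × 10⁻⁵ × r × N²
RCF_original = 1.118 × 10⁻⁵ × 10.75 × (4750)² = 1.118 × 10⁻⁵ × 10.75 × 22,562,500 ≈ 2,711.7 × g
Your rotor: r = 197 mm = 19.7 cm
2,711.7 = 1.118 × 10⁻⁵ × 19.7 × N²
N² = 2,711.7 / (22.0246 × 10⁻⁵) = 12,312,142
N ≈ √12,312,142 ≈ 3,508.9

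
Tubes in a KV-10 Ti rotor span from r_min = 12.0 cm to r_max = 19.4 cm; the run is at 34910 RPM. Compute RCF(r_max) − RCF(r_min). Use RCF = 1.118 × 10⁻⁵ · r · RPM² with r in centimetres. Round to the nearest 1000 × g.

ΔRCF = 1.118 × 10⁻⁵ × (r_max − r_min) × N² = 1.118 × 10⁻⁵ × 7.4 × 1,218,708,100 ≈ 100,826.2

ΔRCF ≈ 101000 ×g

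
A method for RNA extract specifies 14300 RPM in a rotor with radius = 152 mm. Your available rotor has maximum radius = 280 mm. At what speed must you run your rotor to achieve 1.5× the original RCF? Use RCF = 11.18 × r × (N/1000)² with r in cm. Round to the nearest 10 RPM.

Original rotor: r = 152 mm = 15.2 cm
RCF = 11.18 × r × (N/1000)²
RCF_original = 11.18 × 15.2 × (14.3)² = 11.18 × 15.2 × 204.49 ≈ 34,750.2 × g
Target RCF = 1.5 × 34,750.2 ≈ 52,125.3 × g
Your rotor: r = 280 mm = 28.0 cm
52,125.3 = 11.18 × 28 × (N/1000)²
(N/1000)² = 52,125.3 / 313.04 = 166.5132
N = 1000 × √166.5132 ≈ 12,904.0

12900 RPM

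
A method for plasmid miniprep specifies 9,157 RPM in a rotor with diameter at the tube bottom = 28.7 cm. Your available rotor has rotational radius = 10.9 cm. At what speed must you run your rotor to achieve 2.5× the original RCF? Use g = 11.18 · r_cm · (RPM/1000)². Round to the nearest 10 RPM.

Original rotor: r = 28.7 / 2 = 14.35 cm
RCF_original = 11.18 × 14.35 × (9.157)² = 11.18 × 14.35 × 83.850649 ≈ 13,452.4 × g
Target RCF = 2.5 × 13,452.4 ≈ 33,631 × g
33,631 = 11.18 × 10.9 × (N/1000)²
(N/1000)² = 33,631 / 121.862 = 275.9761
N = 1000 × √275.9761 ≈ 16,612.5

16610 RPM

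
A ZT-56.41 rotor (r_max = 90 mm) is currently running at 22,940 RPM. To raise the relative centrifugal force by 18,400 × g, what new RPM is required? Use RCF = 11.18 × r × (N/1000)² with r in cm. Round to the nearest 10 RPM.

N₂ ≈ 26630 RPM

r = 90 mm = 9.0 cm
Current RCF = 11.18 × 9 × (22.94)² = 11.18 × 9 × 526.2436 ≈ 52,950.6 × g
Target RCF = 52,950.6 + 18,400 = 71,350.6 × g
(N/1000)² = 71,350.6 / 100.62 = 709.1095
N = 1000 × √709.1095 ≈ 26,629.1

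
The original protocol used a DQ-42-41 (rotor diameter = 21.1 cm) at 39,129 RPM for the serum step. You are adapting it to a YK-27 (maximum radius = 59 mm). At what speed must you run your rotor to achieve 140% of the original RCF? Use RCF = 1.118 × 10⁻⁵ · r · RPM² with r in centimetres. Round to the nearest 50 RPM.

61900 RPM

Original rotor: r = 21.1 / 2 = 10.55 cm
RCF_original = 1.118 × 10⁻⁵ × 10.55 × (39129)² = 1.118 × 10⁻⁵ × 10.55 × 1,531,078,641 ≈ 180,589.2 × g
Target RCF = 1.4 × 180,589.2 ≈ 252,824.9 × g
Your rotor: r = 59 mm = 5.9 cm
252,824.9 = 1.118 × 10⁻⁵ × 5.9 × N²
N² = 252,824.9 / (6.5962 × 10⁻⁵) = 3,832,887,117
N ≈ √3,832,887,117 ≈ 61,910.3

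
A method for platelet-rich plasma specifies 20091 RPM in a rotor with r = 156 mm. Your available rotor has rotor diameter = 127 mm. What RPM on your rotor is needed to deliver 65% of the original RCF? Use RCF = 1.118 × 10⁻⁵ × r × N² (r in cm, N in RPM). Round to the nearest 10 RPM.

25390 RPM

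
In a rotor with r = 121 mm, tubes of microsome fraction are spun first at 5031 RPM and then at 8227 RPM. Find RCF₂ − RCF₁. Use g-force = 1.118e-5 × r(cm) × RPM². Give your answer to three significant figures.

r = 121 mm = 12.1 cm
RCF₁ = 1.118 × 10⁻⁵ × 12.1 × (5031)² = 1.118 × 10⁻⁵ × 12.1 × 25,310,961 ≈ 3,424 × g
RCF₂ = 1.118 × 10⁻⁵ × 12.1 × (8227)² = 1.118 × 10⁻⁵ × 12.1 × 67,683,529 ≈ 9,156.1 × g
Increase = 9,156.1 − 3,424 = 5,732.1

5730 × g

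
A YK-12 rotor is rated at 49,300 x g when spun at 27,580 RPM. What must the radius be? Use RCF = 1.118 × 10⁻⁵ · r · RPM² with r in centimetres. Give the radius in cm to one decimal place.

49300 = 1.118 × 10⁻⁵ × r × (27580)²
r = 49300 / (1.118 × 10⁻⁵ × 760,656,400) = 49300 / 8504.139 ≈ 5.797 cm

≈ 5.8 cm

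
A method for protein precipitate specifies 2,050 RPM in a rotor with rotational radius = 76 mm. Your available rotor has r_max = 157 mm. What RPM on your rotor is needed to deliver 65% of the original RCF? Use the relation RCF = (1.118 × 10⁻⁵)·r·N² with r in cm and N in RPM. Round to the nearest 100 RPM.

Original rotor: r = 76 mm = 7.6 cm
RCF_original = 1.118 × 10⁻⁵ × 7.6 × (2050)² = 1.118 × 10⁻⁵ × 7.6 × 4,202,500 ≈ 357.1 × g
Target RCF = 0.65 × 357.1 ≈ 232.1 × g
Your rotor: r = 157 mm = 15.7 cm
232.1 = 1.118 × 10⁻⁵ × 15.7 × N²
N² = 232.1 / (17.5526 × 10⁻⁵) = 1,322,311
N ≈ √1,322,311 ≈ 1,149.9

≈ 1100 RPM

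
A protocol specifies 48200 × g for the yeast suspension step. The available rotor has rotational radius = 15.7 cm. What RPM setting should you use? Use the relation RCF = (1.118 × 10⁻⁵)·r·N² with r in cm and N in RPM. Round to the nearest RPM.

48,200 = 1.118 × 10⁻⁵ × 15.7 × N²
N² = 48,200 / (17.5526 × 10⁻⁵) = 274,603,193
N ≈ √274,603,193 ≈ 16,571.2

16571 RPM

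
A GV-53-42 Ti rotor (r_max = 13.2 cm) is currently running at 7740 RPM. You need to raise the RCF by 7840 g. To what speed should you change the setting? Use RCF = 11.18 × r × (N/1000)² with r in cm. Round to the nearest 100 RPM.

Current RCF = 11.18 × 13.2 × (7.74)² = 11.18 × 13.2 × 59.9076 ≈ 8,840.9 × g
Target RCF = 8,840.9 + 7,840 = 16,680.9 × g
(N/1000)² = 16,680.9 / 147.576 = 113.0326
N = 1000 × √113.0326 ≈ 10,631.7

≈ 10600 RPM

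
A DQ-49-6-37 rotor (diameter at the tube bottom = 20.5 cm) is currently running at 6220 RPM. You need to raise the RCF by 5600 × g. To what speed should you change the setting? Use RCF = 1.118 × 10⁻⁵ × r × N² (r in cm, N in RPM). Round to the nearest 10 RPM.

r = 20.5 / 2 = 10.25 cm
Current RCF = 1.118 × 10⁻⁵ × 10.25 × (6220)² = 1.118 × 10⁻⁵ × 10.25 × 38,688,400 ≈ 4,433.5 × g
Target RCF = 4,433.5 + 5,600 = 10,033.5 × g
N² = 10,033.5 / (11.4595 × 10⁻⁵) = 87,556,176
N ≈ √87,556,176 ≈ 9,357.1

≈ 9360 RPM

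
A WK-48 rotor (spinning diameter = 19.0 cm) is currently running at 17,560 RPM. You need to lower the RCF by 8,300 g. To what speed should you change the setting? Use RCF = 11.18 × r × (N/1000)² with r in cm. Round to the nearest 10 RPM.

r = 19.0 / 2 = 9.5 cm
Current RCF = 11.18 × 9.5 × (17.56)² = 11.18 × 9.5 × 308.3536 ≈ 32,750.2 × g
Target RCF = 32,750.2 − 8,300 = 24,450.2 × g
(N/1000)² = 24,450.2 / 106.21 = 230.2062
N = 1000 × √230.2062 ≈ 15,172.5

≈ 15170 RPM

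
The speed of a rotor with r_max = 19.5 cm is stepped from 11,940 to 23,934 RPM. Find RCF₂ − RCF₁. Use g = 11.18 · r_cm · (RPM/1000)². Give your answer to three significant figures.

RCF₁ = 11.18 × 19.5 × (11.94)² = 11.18 × 19.5 × 142.5636 ≈ 31,080.3 × g
RCF₂ = 11.18 × 19.5 × (23.934)² = 11.18 × 19.5 × 572.836356 ≈ 124,884.1 × g
Increase = 124,884.1 − 31,080.3 = 93,803.8

≈ 93800 × g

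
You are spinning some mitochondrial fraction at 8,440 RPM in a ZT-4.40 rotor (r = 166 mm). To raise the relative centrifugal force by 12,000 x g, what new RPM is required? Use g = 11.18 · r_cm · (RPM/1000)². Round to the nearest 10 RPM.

r = 166 mm = 16.6 cm
Current RCF = 11.18 × 16.6 × (8.44)² = 11.18 × 16.6 × 71.2336 ≈ 13,220.1 × g
Target RCF = 13,220.1 + 12,000 = 25,220.1 × g
(N/1000)² = 25,220.1 / 185.588 = 135.8929
N = 1000 × √135.8929 ≈ 11,657.3

11660 RPM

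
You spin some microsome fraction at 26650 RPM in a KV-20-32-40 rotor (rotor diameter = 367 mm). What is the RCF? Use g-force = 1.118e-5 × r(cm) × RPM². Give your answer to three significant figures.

r = 367 mm / 2 = 183.5 mm = 18.35 cm
RCF = 1.118 × 10⁻⁵ × r × N²
RCF = 1.118 × 10⁻⁵ × 18.35 × (26650)² = 1.118 × 10⁻⁵ × 18.35 × 710,222,500 ≈ 145,704.3 × g

≈ 146000 x g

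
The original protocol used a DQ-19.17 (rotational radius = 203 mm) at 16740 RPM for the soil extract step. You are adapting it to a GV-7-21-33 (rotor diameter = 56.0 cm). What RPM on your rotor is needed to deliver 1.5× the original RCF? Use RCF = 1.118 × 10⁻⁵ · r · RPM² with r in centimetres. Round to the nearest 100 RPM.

≈ 17500 RPM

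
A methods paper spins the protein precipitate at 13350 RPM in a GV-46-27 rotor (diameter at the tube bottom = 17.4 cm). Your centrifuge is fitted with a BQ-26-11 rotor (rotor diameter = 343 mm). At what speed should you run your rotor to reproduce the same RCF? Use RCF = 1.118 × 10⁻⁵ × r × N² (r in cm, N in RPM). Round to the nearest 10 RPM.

≈ 9510 RPM

Original rotor: r = 17.4 / 2 = 8.7 cm
RCF_original = 1.118 × 10⁻⁵ × 8.7 × (13350)² = 1.118 × 10⁻⁵ × 8.7 × 178,222,500 ≈ 17,335 × g
Your rotor: r = 343 mm / 2 = 171.5 mm = 17.15 cm
17,335 = 1.118 × 10⁻⁵ × 17.15 × N²
N² = 17,335 / (19.1737 × 10⁻⁵) = 90,410,302
N ≈ √90,410,302 ≈ 9,508.4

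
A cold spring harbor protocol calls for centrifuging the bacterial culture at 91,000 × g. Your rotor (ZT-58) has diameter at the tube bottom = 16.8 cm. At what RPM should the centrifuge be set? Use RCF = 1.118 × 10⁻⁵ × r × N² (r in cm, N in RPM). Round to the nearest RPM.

≈ 31129 RPM

r = 16.8 / 2 = 8.4 cm
RCF = 1.118 × 10⁻⁵ × r × N²
91,000 = 1.118 × 10⁻⁵ × 8.4 × N²
N² = 91,000 / (9.3912 × 10⁻⁵) = 968,992,248
N ≈ √968,992,248 ≈ 31,128.6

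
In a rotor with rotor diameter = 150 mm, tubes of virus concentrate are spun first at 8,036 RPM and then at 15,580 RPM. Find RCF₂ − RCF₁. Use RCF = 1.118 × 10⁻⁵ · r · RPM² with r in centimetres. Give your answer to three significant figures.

r = 150 mm / 2 = 75 mm = 7.5 cm
RCF₁ = 1.118 × 10⁻⁵ × 7.5 × (8036)² = 1.118 × 10⁻⁵ × 7.5 × 64,577,296 ≈ 5,414.8 × g
RCF₂ = 1.118 × 10⁻⁵ × 7.5 × (15580)² = 1.118 × 10⁻⁵ × 7.5 × 242,736,400 ≈ 20,353.4 × g
Increase = 20,353.4 − 5,414.8 = 14,938.6

14900 x g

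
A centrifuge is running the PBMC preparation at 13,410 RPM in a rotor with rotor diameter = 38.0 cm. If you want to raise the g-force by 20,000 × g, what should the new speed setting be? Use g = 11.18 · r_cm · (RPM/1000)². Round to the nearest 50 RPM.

r = 38.0 / 2 = 19 cm
Current RCF = 11.18 × 19 × (13.41)² = 11.18 × 19 × 179.8281 ≈ 38,199.1 × g
Target RCF = 38,199.1 + 20,000 = 58,199.1 × g
(N/1000)² = 58,199.1 / 212.42 = 273.9813
N = 1000 × √273.9813 ≈ 16,552.4

≈ 16550 RPM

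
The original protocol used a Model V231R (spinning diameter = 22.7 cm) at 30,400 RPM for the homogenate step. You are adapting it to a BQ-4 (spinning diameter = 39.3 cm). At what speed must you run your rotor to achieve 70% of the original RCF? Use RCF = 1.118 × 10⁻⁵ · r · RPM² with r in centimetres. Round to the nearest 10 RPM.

Original rotor: r = 22.7 / 2 = 11.35 cm
RCF_original = 1.118 × 10⁻⁵ × 11.35 × (30400)² = 1.118 × 10⁻⁵ × 11.35 × 924,160,000 ≈ 117,269.4 × g
Target RCF = 0.7 × 117,269.4 ≈ 82,088.6 × g
Your rotor: r = 39.3 / 2 = 19.65 cm
82,088.6 = 1.118 × 10⁻⁵ × 19.65 × N²
N² = 82,088.6 / (21.9687 × 10⁻⁵) = 373,661,619
N ≈ √373,661,619 ≈ 19,330.3

≈ 19330 RPM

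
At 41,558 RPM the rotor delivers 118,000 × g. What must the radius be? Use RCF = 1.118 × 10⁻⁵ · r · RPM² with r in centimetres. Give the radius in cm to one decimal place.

r ≈ 6.1 cm

118000 = 1.118 × 10⁻⁵ × r × (41558)²
r = 118000 / (1.118 × 10⁻⁵ × 1,727,067,364) = 118000 / 19308.61 ≈ 6.111 cm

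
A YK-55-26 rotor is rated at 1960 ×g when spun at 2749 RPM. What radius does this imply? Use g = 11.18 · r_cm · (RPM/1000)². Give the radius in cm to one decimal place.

1960 = 11.18 × r × (2.749)²
r = 1960 / (11.18 × 7.557001) = 1960 / 84.48727 ≈ 23.199 cm

≈ 23.2 cm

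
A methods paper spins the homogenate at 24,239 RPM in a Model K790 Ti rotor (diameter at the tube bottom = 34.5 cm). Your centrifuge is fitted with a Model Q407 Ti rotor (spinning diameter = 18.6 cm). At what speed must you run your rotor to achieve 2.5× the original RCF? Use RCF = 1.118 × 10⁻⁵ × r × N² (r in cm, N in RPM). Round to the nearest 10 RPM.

52200 RPM

Original rotor: r = 34.5 / 2 = 17.25 cm
RCF_original = 1.118 × 10⁻⁵ × 17.25 × (24239)² = 1.118 × 10⁻⁵ × 17.25 × 587,529,121 ≈ 113,307.9 × g
Target RCF = 2.5 × 113,307.9 ≈ 283,269.8 × g
Your rotor: r = 18.6 / 2 = 9.3 cm
283,269.8 = 1.118 × 10⁻⁵ × 9.3 × N²
N² = 283,269.8 / (10.3974 × 10⁻⁵) = 2,724,429,184
N ≈ √2,724,429,184 ≈ 52,196.1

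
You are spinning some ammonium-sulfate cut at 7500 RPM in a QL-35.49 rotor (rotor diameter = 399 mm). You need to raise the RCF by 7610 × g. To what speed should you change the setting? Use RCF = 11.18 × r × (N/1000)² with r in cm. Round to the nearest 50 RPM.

r = 399 mm / 2 = 199.5 mm = 19.95 cm
Current RCF = 11.18 × 19.95 × (7.5)² = 11.18 × 19.95 × 56.25 ≈ 12,546.1 × g
Target RCF = 12,546.1 + 7,610 = 20,156.1 × g
(N/1000)² = 20,156.1 / 223.041 = 90.36948
N = 1000 × √90.36948 ≈ 9,506.3

9500 RPM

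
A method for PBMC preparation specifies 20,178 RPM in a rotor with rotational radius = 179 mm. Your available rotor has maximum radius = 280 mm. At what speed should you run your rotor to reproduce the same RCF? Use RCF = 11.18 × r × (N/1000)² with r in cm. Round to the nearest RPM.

16133 RPM

Original rotor: r = 179 mm = 17.9 cm
RCF_original = 11.18 × 17.9 × (20.178)² = 11.18 × 17.9 × 407.151684 ≈ 81,480 × g
Your rotor: r = 280 mm = 28.0 cm
81,480 = 11.18 × 28 × (N/1000)²
(N/1000)² = 81,480 / 313.04 = 260.2862
N = 1000 × √260.2862 ≈ 16,133.4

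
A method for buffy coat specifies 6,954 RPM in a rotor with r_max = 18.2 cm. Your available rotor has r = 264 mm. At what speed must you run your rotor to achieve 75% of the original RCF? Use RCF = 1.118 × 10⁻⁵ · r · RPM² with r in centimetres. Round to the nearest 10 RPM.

RCF = 1.118 × 10⁻⁵ × r × N²
RCF_original = 1.118 × 10⁻⁵ × 18.2 × (6954)² = 1.118 × 10⁻⁵ × 18.2 × 48,358,116 ≈ 9,839.7 × g
Target RCF = 0.75 × 9,839.7 ≈ 7,379.8 × g
Your rotor: r = 264 mm = 26.4 cm
7,379.8 = 1.118 × 10⁻⁵ × 26.4 × N²
N² = 7,379.8 / (29.5152 × 10⁻⁵) = 25,003,388
N ≈ √25,003,388 ≈ 5,000.3

≈ 5000 RPM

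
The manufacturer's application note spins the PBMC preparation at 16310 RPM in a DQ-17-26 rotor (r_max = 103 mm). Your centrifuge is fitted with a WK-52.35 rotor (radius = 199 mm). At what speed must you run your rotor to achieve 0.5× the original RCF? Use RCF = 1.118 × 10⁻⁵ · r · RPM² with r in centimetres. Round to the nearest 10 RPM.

Original rotor: r = 103 mm = 10.3 cm
RCF_original = 1.118 × 10⁻⁵ × 10.3 × (16310)² = 1.118 × 10⁻⁵ × 10.3 × 266,016,100 ≈ 30,632.8 × g
Target RCF = 0.5 × 30,632.8 ≈ 15,316.4 × g
Your rotor: r = 199 mm = 19.9 cm
15,316.4 = 1.118 × 10⁻⁵ × 19.9 × N²
N² = 15,316.4 / (22.2482 × 10⁻⁵) = 68,843,322
N ≈ √68,843,322 ≈ 8,297.2

8300 RPM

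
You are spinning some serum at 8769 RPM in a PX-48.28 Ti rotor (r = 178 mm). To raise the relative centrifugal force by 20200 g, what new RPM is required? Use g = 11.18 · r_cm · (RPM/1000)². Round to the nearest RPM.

N₂ ≈ 13357 RPM

r = 178 mm = 17.8 cm
Current RCF = 11.18 × 17.8 × (8.769)² = 11.18 × 17.8 × 76.895361 ≈ 15,302.5 × g
Target RCF = 15,302.5 + 20,200 = 35,502.5 × g
(N/1000)² = 35,502.5 / 199.004 = 178.4009
N = 1000 × √178.4009 ≈ 13,356.7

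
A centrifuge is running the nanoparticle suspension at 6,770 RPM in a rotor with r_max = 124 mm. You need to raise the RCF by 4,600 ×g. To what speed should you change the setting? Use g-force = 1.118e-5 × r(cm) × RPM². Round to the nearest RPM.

r = 124 mm = 12.4 cm
Current RCF = 1.118 × 10⁻⁵ × 12.4 × (6770)² = 1.118 × 10⁻⁵ × 12.4 × 45,832,900 ≈ 6,353.9 × g
Target RCF = 6,353.9 + 4,600 = 10,953.9 × g
N² = 10,953.9 / (13.8632 × 10⁻⁵) = 79,014,225
N ≈ √79,014,225 ≈ 8,889.0

8889 RPM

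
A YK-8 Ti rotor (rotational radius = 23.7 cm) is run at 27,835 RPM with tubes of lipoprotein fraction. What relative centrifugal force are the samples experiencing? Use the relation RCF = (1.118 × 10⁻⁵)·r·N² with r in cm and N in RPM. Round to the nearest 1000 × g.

205000 ×g

RCF = 1.118 × 10⁻⁵ × 23.7 × (27835)² = 1.118 × 10⁻⁵ × 23.7 × 774,787,225 ≈ 205,292.3 × g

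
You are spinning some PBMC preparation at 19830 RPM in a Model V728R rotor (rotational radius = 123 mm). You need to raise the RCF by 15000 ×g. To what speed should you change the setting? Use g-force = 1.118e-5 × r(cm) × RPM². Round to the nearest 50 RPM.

≈ 22400 RPM

r = 123 mm = 12.3 cm
Current RCF = 1.118 × 10⁻⁵ × 12.3 × (19830)² = 1.118 × 10⁻⁵ × 12.3 × 393,228,900 ≈ 54,074.5 × g
Target RCF = 54,074.5 + 15,000 = 69,074.5 × g
N² = 69,074.5 / (13.7514 × 10⁻⁵) = 502,308,856
N ≈ √502,308,856 ≈ 22,412.2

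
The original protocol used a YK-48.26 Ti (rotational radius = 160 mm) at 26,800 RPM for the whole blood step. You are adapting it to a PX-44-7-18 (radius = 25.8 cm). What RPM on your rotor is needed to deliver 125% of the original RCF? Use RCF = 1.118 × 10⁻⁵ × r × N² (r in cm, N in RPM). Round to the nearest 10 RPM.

Original rotor: r = 160 mm = 16.0 cm
RCF_original = 1.118 × 10⁻⁵ × 16 × (26800)² = 1.118 × 10⁻⁵ × 16 × 718,240,000 ≈ 128,478.8 × g
Target RCF = 1.25 × 128,478.8 ≈ 160,598.5 × g
160,598.5 = 1.118 × 10⁻⁵ × 25.8 × N²
N² = 160,598.5 / (28.8444 × 10⁻⁵) = 556,775,319
N ≈ √556,775,319 ≈ 23,596.1

23600 RPM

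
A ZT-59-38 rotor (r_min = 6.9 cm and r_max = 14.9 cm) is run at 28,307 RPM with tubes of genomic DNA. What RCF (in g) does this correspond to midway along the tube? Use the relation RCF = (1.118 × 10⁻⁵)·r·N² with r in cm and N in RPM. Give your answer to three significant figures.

r_avg = (6.9 + 14.9) / 2 = 10.9 cm
RCF = 1.118 × 10⁻⁵ × 10.9 × (28307)² = 1.118 × 10⁻⁵ × 10.9 × 801,286,249 ≈ 97,646.3 × g

RCF ≈ 97600 g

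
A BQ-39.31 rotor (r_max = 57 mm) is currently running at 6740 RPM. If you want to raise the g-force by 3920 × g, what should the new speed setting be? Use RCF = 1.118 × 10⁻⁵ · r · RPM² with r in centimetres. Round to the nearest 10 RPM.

≈ 10340 RPM

r = 57 mm = 5.7 cm
Current RCF = 1.118 × 10⁻⁵ × 5.7 × (6740)² = 1.118 × 10⁻⁵ × 5.7 × 45,427,600 ≈ 2,894.9 × g
Target RCF = 2,894.9 + 3,920 = 6,814.9 × g
N² = 6,814.9 / (6.3726 × 10⁻⁵) = 106,940,652
N ≈ √106,940,652 ≈ 10,341.2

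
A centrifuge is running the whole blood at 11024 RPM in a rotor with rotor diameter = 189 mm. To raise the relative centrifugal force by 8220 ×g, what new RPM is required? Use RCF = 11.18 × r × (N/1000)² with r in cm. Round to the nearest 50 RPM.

14100 RPM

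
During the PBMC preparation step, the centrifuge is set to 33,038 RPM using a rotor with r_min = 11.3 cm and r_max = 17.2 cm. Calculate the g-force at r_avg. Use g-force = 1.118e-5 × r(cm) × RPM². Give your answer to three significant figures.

RCF ≈ 174000 x g

r_avg = (11.3 + 17.2) / 2 = 14.25 cm
RCF = 1.118 × 10⁻⁵ × r × N²
RCF = 1.118 × 10⁻⁵ × 14.25 × (33038)² = 1.118 × 10⁻⁵ × 14.25 × 1,091,509,444 ≈ 173,893.8 × g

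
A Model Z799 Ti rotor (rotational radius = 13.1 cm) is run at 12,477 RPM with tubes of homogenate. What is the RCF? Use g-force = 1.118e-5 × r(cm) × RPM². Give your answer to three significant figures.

RCF = 1.118 × 10⁻⁵ × 13.1 × (12477)² = 1.118 × 10⁻⁵ × 13.1 × 155,675,529 ≈ 22,799.9 × g

RCF ≈ 22800 ×g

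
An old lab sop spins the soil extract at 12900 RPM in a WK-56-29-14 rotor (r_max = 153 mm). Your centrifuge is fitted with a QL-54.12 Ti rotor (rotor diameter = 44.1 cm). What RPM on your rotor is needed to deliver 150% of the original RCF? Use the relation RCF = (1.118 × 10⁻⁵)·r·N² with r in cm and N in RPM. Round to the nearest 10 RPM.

Original rotor: r = 153 mm = 15.3 cm
RCF = 1.118 × 10⁻⁵ × r × N²
RCF_original = 1.118 × 10⁻⁵ × 15.3 × (12900)² = 1.118 × 10⁻⁵ × 15.3 × 166,410,000 ≈ 28,465.1 × g
Target RCF = 1.5 × 28,465.1 ≈ 42,697.6 × g
Your rotor: r = 44.1 / 2 = 22.05 cm
42,697.6 = 1.118 × 10⁻⁵ × 22.05 × N²
N² = 42,697.6 / (24.6519 × 10⁻⁵) = 173,202,066
N ≈ √173,202,066 ≈ 13,160.6

≈ 13160 RPM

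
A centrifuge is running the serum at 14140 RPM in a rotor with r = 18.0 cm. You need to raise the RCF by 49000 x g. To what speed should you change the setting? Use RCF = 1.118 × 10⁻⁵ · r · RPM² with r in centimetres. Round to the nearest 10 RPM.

Current RCF = 1.118 × 10⁻⁵ × 18 × (14140)² = 1.118 × 10⁻⁵ × 18 × 199,939,600 ≈ 40,235.8 × g
Target RCF = 40,235.8 + 49,000 = 89,235.8 × g
N² = 89,235.8 / (20.124 × 10⁻⁵) = 443,429,736
N ≈ √443,429,736 ≈ 21,057.8

≈ 21060 RPM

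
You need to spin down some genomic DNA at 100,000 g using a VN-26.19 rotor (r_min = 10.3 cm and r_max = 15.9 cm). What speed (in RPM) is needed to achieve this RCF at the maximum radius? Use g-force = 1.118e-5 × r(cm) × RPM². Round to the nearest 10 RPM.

Use r_max = 15.9 cm.
RCF = 1.118 × 10⁻⁵ × r × N²
100,000 = 1.118 × 10⁻⁵ × 15.9 × N²
N² = 100,000 / (17.7762 × 10⁻⁵) = 562,549,926
N ≈ √562,549,926 ≈ 23,718.1

N ≈ 23720 RPM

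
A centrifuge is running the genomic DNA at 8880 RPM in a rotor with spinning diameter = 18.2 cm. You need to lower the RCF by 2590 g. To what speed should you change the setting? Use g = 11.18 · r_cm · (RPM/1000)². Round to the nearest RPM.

r = 18.2 / 2 = 9.1 cm
Current RCF = 11.18 × 9.1 × (8.88)² = 11.18 × 9.1 × 78.8544 ≈ 8,022.5 × g
Target RCF = 8,022.5 − 2,590 = 5,432.5 × g
(N/1000)² = 5,432.5 / 101.738 = 53.39696
N = 1000 × √53.39696 ≈ 7,307.3

≈ 7307 RPM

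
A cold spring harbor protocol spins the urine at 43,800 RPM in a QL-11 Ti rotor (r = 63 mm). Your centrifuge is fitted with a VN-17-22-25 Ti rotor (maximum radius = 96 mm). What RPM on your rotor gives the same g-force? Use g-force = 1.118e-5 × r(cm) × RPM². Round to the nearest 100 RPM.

≈ 35500 RPM

Original rotor: r = 63 mm = 6.3 cm
RCF_original = 1.118 × 10⁻⁵ × 6.3 × (43800)² = 1.118 × 10⁻⁵ × 6.3 × 1,918,440,000 ≈ 135,123.4 × g
Your rotor: r = 96 mm = 9.6 cm
135,123.4 = 1.118 × 10⁻⁵ × 9.6 × N²
N² = 135,123.4 / (10.7328 × 10⁻⁵) = 1,258,976,222
N ≈ √1,258,976,222 ≈ 35,482.1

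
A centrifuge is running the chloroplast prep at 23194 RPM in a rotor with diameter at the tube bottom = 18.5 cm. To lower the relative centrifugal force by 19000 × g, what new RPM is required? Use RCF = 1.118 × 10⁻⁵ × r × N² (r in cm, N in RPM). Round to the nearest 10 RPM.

18820 RPM

r = 18.5 / 2 = 9.25 cm
Current RCF = 1.118 × 10⁻⁵ × 9.25 × (23194)² = 1.118 × 10⁻⁵ × 9.25 × 537,961,636 ≈ 55,633.3 × g
Target RCF = 55,633.3 − 19,000 = 36,633.3 × g
N² = 36,633.3 / (10.3415 × 10⁻⁵) = 354,235,846
N ≈ √354,235,846 ≈ 18,821.2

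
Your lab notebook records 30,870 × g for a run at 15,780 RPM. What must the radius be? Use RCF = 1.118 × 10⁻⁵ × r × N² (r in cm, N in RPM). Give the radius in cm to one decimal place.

11.1 cm

30870 = 1.118 × 10⁻⁵ × r × (15780)²
r = 30870 / (1.118 × 10⁻⁵ × 249,008,400) = 30870 / 2783.914 ≈ 11.089 cm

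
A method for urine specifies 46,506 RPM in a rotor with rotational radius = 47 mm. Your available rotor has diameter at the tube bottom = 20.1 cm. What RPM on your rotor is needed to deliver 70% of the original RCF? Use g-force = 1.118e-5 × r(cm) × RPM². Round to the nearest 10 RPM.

≈ 26610 RPM

Original rotor: r = 47 mm = 4.7 cm
RCF = 1.118 × 10⁻⁵ × r × N²
RCF_original = 1.118 × 10⁻⁵ × 4.7 × (46506)² = 1.118 × 10⁻⁵ × 4.7 × 2,162,808,036 ≈ 113,646.9 × g
Target RCF = 0.7 × 113,646.9 ≈ 79,552.8 × g
Your rotor: r = 20.1 / 2 = 10.05 cm
79,552.8 = 1.118 × 10⁻⁵ × 10.05 × N²
N² = 79,552.8 / (11.2359 × 10⁻⁵) = 708,023,389
N ≈ √708,023,389 ≈ 26,608.7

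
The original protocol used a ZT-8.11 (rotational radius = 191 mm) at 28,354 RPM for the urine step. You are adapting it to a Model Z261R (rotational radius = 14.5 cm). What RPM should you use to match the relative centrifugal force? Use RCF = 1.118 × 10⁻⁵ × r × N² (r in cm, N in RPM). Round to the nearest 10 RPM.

≈ 32540 RPM

Original rotor: r = 191 mm = 19.1 cm
RCF_original = 1.118 × 10⁻⁵ × 19.1 × (28354)² = 1.118 × 10⁻⁵ × 19.1 × 803,949,316 ≈ 171,673.7 × g
171,673.7 = 1.118 × 10⁻⁵ × 14.5 × N²
N² = 171,673.7 / (16.211 × 10⁻⁵) = 1,058,995,127
N ≈ √1,058,995,127 ≈ 32,542.2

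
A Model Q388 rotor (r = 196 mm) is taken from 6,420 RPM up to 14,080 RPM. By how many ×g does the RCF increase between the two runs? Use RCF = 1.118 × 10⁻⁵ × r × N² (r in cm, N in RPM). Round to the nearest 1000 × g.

≈ 34000 ×g

r = 196 mm = 19.6 cm
RCF₁ = 1.118 × 10⁻⁵ × 19.6 × (6420)² = 1.118 × 10⁻⁵ × 19.6 × 41,216,400 ≈ 9,031.7 × g
RCF₂ = 1.118 × 10⁻⁵ × 19.6 × (14080)² = 1.118 × 10⁻⁵ × 19.6 × 198,246,400 ≈ 43,441.3 × g
Increase = 43,441.3 − 9,031.7 = 34,409.6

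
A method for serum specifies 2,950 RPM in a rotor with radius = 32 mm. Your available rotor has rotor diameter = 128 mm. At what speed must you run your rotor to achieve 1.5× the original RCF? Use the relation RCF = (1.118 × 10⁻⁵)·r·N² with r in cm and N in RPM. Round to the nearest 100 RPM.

Original rotor: r = 32 mm = 3.2 cm
RCF_original = 1.118 × 10⁻⁵ × 3.2 × (2950)² = 1.118 × 10⁻⁵ × 3.2 × 8,702,500 ≈ 311.3 × g
Target RCF = 1.5 × 311.3 ≈ 467 × g
Your rotor: r = 128 mm / 2 = 64 mm = 6.4 cm
467 = 1.118 × 10⁻⁵ × 6.4 × N²
N² = 467 / (7.1552 × 10⁻⁵) = 6,526,722
N ≈ √6,526,722 ≈ 2,554.7

≈ 2600 RPM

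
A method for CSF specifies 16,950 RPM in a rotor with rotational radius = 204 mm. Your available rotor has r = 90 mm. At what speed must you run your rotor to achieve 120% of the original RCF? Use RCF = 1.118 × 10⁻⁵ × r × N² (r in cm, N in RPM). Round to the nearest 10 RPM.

27950 RPM

Original rotor: r = 204 mm = 20.4 cm
RCF_original = 1.118 × 10⁻⁵ × 20.4 × (16950)² = 1.118 × 10⁻⁵ × 20.4 × 287,302,500 ≈ 65,525.7 × g
Target RCF = 1.2 × 65,525.7 ≈ 78,630.8 × g
Your rotor: r = 90 mm = 9.0 cm
78,630.8 = 1.118 × 10⁻⁵ × 9 × N²
N² = 78,630.8 / (10.062 × 10⁻⁵) = 781,462,930
N ≈ √781,462,930 ≈ 27,954.7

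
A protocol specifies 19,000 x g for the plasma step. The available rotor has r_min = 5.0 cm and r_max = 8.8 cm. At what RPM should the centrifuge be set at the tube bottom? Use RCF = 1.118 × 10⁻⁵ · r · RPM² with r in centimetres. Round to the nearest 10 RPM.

Use r_max = 8.8 cm.
RCF = 1.118 × 10⁻⁵ × r × N²
19,000 = 1.118 × 10⁻⁵ × 8.8 × N²
N² = 19,000 / (9.8384 × 10⁻⁵) = 193,120,833
N ≈ √193,120,833 ≈ 13,896.8

13900 RPM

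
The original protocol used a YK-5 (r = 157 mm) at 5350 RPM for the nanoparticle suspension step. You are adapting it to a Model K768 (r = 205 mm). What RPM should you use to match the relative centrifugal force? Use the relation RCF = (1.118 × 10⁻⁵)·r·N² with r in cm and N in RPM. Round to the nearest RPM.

Original rotor: r = 157 mm = 15.7 cm
RCF_original = 1.118 × 10⁻⁵ × 15.7 × (5350)² = 1.118 × 10⁻⁵ × 15.7 × 28,622,500 ≈ 5,024 × g
Your rotor: r = 205 mm = 20.5 cm
5,024 = 1.118 × 10⁻⁵ × 20.5 × N²
N² = 5,024 / (22.919 × 10⁻⁵) = 21,920,677
N ≈ √21,920,677 ≈ 4,682.0

4682 RPM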